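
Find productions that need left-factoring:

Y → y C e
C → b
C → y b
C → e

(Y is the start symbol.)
Left-factoring is needed when two productions for the same non-terminal
share a common prefix on the right-hand side.

Productions for C:
  C → b
  C → y b
  C → e

No common prefixes found.

Answer: No, left-factoring is not needed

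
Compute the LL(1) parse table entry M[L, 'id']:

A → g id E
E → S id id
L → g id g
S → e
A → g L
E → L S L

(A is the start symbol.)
To find M[L, 'id'], we find productions for L where 'id' is in the predict set (PREDICT(N → α) = (FIRST(α) \ {ε}) ∪ (FOLLOW(N) if α ⇒* ε)).

L → g id g: PREDICT = { 'g' }

M[L, 'id'] is empty (no production applies)

Answer: Empty (error entry)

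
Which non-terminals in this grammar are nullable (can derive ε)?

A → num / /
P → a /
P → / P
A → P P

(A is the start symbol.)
A non-terminal is nullable if it can derive ε (the empty string): either it has an ε-production, or it has a production whose right-hand side consists entirely of nullable non-terminals.

There are no ε-productions, so no non-terminal can derive ε.
No non-terminals are nullable.

Answer: None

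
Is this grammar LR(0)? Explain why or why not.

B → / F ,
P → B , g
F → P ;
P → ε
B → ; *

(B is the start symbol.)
No. Shift-reduce conflict between [P → .] and [B → . / F ,]

A grammar is LR(0) if no state in the canonical LR(0) collection has:
  - both a shift item (dot before a terminal) and a complete item (shift-reduce conflict), or
  - two or more complete items (reduce-reduce conflict; the accept item [B' → B .] counts as a complete item here).

Augment with B' → B and build the canonical LR(0) collection (I0 = CLOSURE({[B' → . B]}), then GOTO on every symbol after a dot until no new states appear). It has 12 states:
  I0: { [B → . / F ,], [B → . ; *], [B' → . B] }  — shift
  I1: { [B → . / F ,], [B → . ; *], [B → / . F ,], [F → . P ;], [P → . B , g], [P → .] }  — shift, reduce
  I2: { [B → ; . *] }  — shift
  I3: { [B' → B .] }  — accept
  I4: { [B → ; * .] }  — reduce
  I5: { [P → B . , g] }  — shift
  I6: { [B → / F . ,] }  — shift
  I7: { [F → P . ;] }  — shift
  I8: { [F → P ; .] }  — reduce
  I9: { [B → / F , .] }  — reduce
  I10: { [P → B , . g] }  — shift
  I11: { [P → B , g .] }  — reduce

Conflict in state I1:
  Shift-reduce conflict between [P → .] and [B → . / F ,]
So the grammar is NOT LR(0).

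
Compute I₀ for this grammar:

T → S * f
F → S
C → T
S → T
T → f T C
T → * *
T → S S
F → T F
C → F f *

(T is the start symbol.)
{ [S → . T], [T → . * *], [T → . S * f], [T → . S S], [T → . f T C], [T' → . T] }

First, augment the grammar with T' → T
I₀ = CLOSURE({ [T' → . T] }):
  [T' → . T] has the dot before T: add [T → . S * f], [T → . f T C], [T → . * *], [T → . S S]
  [T → . S * f] has the dot before S: add [S → . T]
No further items can be added.

I₀ = { [S → . T], [T → . * *], [T → . S * f], [T → . S S], [T → . f T C], [T' → . T] }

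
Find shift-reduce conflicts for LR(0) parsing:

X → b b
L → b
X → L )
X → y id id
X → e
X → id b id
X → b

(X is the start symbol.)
Yes — I3: [L → b .] vs [X → b . b]

A shift-reduce conflict occurs when an LR(0) state has both:
  - a complete (reduce) item [A → α .] (dot at the end), and
  - a shift item [B → β . c γ] (dot before a terminal).

Augment with X' → X and build the canonical LR(0) collection (I0 = CLOSURE({[X' → . X]}), then GOTO on every symbol after a dot until no new states appear). It has 13 states:
  I0: { [L → . b], [X → . L )], [X → . b b], [X → . b], [X → . e], [X → . id b id], [X → . y id id], [X' → . X] }  — shift
  I1: { [X → L . )] }  — shift
  I2: { [X' → X .] }  — accept
  I3: { [L → b .], [X → b . b], [X → b .] }  — shift, 2 reduces
  I4: { [X → e .] }  — reduce
  I5: { [X → id . b id] }  — shift
  I6: { [X → y . id id] }  — shift
  I7: { [X → y id . id] }  — shift
  I8: { [X → y id id .] }  — reduce
  I9: { [X → id b . id] }  — shift
  I10: { [X → id b id .] }  — reduce
  I11: { [X → b b .] }  — reduce
  I12: { [X → L ) .] }  — reduce

I3 contains reduce items [L → b .], [X → b .] and shift item [X → b . b] — shift-reduce conflict.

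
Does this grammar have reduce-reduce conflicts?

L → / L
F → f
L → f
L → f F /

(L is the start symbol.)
Augment with L' → L and build the canonical LR(0) collection (I0 = CLOSURE({[L' → . L]}), then GOTO on every symbol after a dot until no new states appear). It has 8 states:
  I0: { [L → . / L], [L → . f F /], [L → . f], [L' → . L] }  — shift
  I1: { [L → . / L], [L → . f F /], [L → . f], [L → / . L] }  — shift
  I2: { [L' → L .] }  — accept
  I3: { [F → . f], [L → f . F /], [L → f .] }  — shift, reduce
  I4: { [L → f F . /] }  — shift
  I5: { [F → f .] }  — reduce
  I6: { [L → f F / .] }  — reduce
  I7: { [L → / L .] }  — reduce

No state contains more than one complete item.

Answer: No reduce-reduce conflicts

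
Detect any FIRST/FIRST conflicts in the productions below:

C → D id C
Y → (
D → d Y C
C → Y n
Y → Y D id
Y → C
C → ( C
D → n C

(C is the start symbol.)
Yes. C → D id C / C → Y n on { 'd', 'n' }; C → Y n / C → '(' C on { '(' }; Y → '(' / Y → Y D id on { '(' }; Y → '(' / Y → C on { '(' }; Y → Y D id / Y → C on { '(', 'd', 'n' }

FIRST sets of the non-terminals at (or reachable through a nullable prefix from) the front of some alternative:
  FIRST(D) = { 'd', 'n' }
  FIRST(Y) = { '(', 'd', 'n' }
  FIRST(C) = { '(', 'd', 'n' }

Productions for C:
  C → D id C: FIRST = { 'd', 'n' }
  C → Y n: FIRST = { '(', 'd', 'n' }
  C → ( C: FIRST = { '(' }
Productions for Y:
  Y → (: FIRST = { '(' }
  Y → Y D id: FIRST = { '(', 'd', 'n' }
  Y → C: FIRST = { '(', 'd', 'n' }
Productions for D:
  D → d Y C: FIRST = { 'd' }
  D → n C: FIRST = { 'n' }

Conflict for C: C → D id C and C → Y n
  Overlap: { 'd', 'n' }
Conflict for C: C → Y n and C → ( C
  Overlap: { '(' }
Conflict for Y: Y → ( and Y → Y D id
  Overlap: { '(' }
Conflict for Y: Y → ( and Y → C
  Overlap: { '(' }
Conflict for Y: Y → Y D id and Y → C
  Overlap: { '(', 'd', 'n' }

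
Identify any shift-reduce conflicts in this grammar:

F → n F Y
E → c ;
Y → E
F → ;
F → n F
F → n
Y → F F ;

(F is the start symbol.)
Yes — I3: [F → n .] vs [F → . ;]; I4: [F → n F .] vs [E → . c ;]

Augment with F' → F and build the canonical LR(0) collection (I0 = CLOSURE({[F' → . F]}), then GOTO on every symbol after a dot until no new states appear). It has 12 states:
  I0: { [F → . ;], [F → . n F Y], [F → . n F], [F → . n], [F' → . F] }  — shift
  I1: { [F → ; .] }  — reduce
  I2: { [F' → F .] }  — accept
  I3: { [F → . ;], [F → . n F Y], [F → . n F], [F → . n], [F → n . F Y], [F → n . F], [F → n .] }  — shift, reduce
  I4: { [E → . c ;], [F → . ;], [F → . n F Y], [F → . n F], [F → . n], [F → n F . Y], [F → n F .], [Y → . E], [Y → . F F ;] }  — shift, reduce
  I5: { [Y → E .] }  — reduce
  I6: { [F → . ;], [F → . n F Y], [F → . n F], [F → . n], [Y → F . F ;] }  — shift
  I7: { [F → n F Y .] }  — reduce
  I8: { [E → c . ;] }  — shift
  I9: { [E → c ; .] }  — reduce
  I10: { [Y → F F . ;] }  — shift
  I11: { [Y → F F ; .] }  — reduce

I3 contains reduce item [F → n .] and shift items [F → . ;], [F → . n], [F → . n F], [F → . n F Y] — shift-reduce conflict.
I4 contains reduce item [F → n F .] and shift items [E → . c ;], [F → . ;], [F → . n], [F → . n F], [F → . n F Y] — shift-reduce conflict.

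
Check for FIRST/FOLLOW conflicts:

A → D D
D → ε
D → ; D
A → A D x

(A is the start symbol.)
Yes. A → A D x with FOLLOW(A) on { ';', 'x' }; D → ';' D with FOLLOW(D) on { ';' }

A FIRST/FOLLOW conflict occurs when a non-terminal N has a nullable alternative N → β (β ⇒* ε) and another alternative N → α with FIRST(α) ∩ FOLLOW(N) ≠ ∅: on such a lookahead the parser cannot decide between expanding α and letting N vanish via β.

Nullable non-terminals: A, D.
FIRST sets used below: FIRST(D) = { ';', ε }, FIRST(A) = { ';', 'x', ε }

A: nullable alternative(s) A → D D; FOLLOW(A) = { $, ';', 'x' }
  A → D D: FIRST \ {ε} = { ';' } — this is the only nullable alternative, skip
  A → A D x: FIRST \ {ε} = { ';', 'x' } — overlaps FOLLOW(A) on { ';', 'x' }: CONFLICT

D: nullable alternative(s) D → ε; FOLLOW(D) = { $, ';', 'x' }
  D → ε: FIRST \ {ε} = { } — this is the only nullable alternative, skip
  D → ; D: FIRST \ {ε} = { ';' } — overlaps FOLLOW(D) on { ';' }: CONFLICT

So the grammar has 2 FIRST/FOLLOW conflicts (marked CONFLICT above).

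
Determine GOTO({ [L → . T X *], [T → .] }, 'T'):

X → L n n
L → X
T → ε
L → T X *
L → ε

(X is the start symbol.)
{ [L → . T X *], [L → . X], [L → .], [L → T . X *], [T → .], [X → . L n n] }

GOTO(I, 'T') = CLOSURE({ [A → αX.β] : [A → α.Xβ] ∈ I, X = 'T' })

Items with dot before 'T', with the dot advanced:
  [L → . T X *] → [L → T . X *]
Closure of the advanced items:
  [L → T . X *] has the dot before X: add [X → . L n n]
  [X → . L n n] has the dot before L: add [L → . X], [L → . T X *], [L → .]
  [L → . T X *] has the dot before T: add [T → .]

GOTO = { [L → . T X *], [L → . X], [L → .], [L → T . X *], [T → .], [X → . L n n] }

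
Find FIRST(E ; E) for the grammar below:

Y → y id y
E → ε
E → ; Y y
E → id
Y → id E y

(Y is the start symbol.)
{ ';', 'id' }

FIRST sets of the non-terminals involved (from the grammar, by fixed-point iteration):
  FIRST(E) = { ';', 'id', ε }

To compute FIRST(E ; E), process the symbols left to right:
Symbol E is a non-terminal. Add FIRST(E) \ {ε} = { ';', 'id' }
E is nullable (ε ∈ FIRST(E)), continue to the next symbol.
Symbol ; is a terminal. Add ';' and stop.
FIRST(E ; E) = { ';', 'id' }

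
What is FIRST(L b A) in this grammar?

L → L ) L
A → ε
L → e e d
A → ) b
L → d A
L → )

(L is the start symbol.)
FIRST sets of the non-terminals involved (from the grammar, by fixed-point iteration):
  FIRST(L) = { ')', 'd', 'e' }

To compute FIRST(L b A), process the symbols left to right:
Symbol L is a non-terminal. Add FIRST(L) \ {ε} = { ')', 'd', 'e' }
L is not nullable (ε ∉ FIRST(L)), so stop here.
FIRST(L b A) = { ')', 'd', 'e' }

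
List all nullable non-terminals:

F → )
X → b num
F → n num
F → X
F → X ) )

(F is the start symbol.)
A non-terminal is nullable if it can derive ε (the empty string): either it has an ε-production, or it has a production whose right-hand side consists entirely of nullable non-terminals.

There are no ε-productions, so no non-terminal can derive ε.
No non-terminals are nullable.

Answer: None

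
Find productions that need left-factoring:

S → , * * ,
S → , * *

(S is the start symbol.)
Left-factoring is needed when two productions for the same non-terminal
share a common prefix on the right-hand side.

Productions for S:
  S → , * * ,
  S → , * *

Found common prefix ', * *' in productions for S

Answer: Yes, S has productions with common prefix ', * *'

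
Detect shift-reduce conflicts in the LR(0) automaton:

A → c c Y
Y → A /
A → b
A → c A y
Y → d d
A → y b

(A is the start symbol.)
A shift-reduce conflict occurs when an LR(0) state has both:
  - a complete (reduce) item [A → α .] (dot at the end), and
  - a shift item [B → β . c γ] (dot before a terminal).

Augment with A' → A and build the canonical LR(0) collection (I0 = CLOSURE({[A' → . A]}), then GOTO on every symbol after a dot until no new states appear). It has 14 states:
  I0: { [A → . b], [A → . c A y], [A → . c c Y], [A → . y b], [A' → . A] }  — shift
  I1: { [A' → A .] }  — accept
  I2: { [A → b .] }  — reduce
  I3: { [A → . b], [A → . c A y], [A → . c c Y], [A → . y b], [A → c . A y], [A → c . c Y] }  — shift
  I4: { [A → y . b] }  — shift
  I5: { [A → y b .] }  — reduce
  I6: { [A → c A . y] }  — shift
  I7: { [A → . b], [A → . c A y], [A → . c c Y], [A → . y b], [A → c . A y], [A → c . c Y], [A → c c . Y], [Y → . A /], [Y → . d d] }  — shift
  I8: { [A → c A . y], [Y → A . /] }  — shift
  I9: { [A → c c Y .] }  — reduce
  I10: { [Y → d . d] }  — shift
  I11: { [Y → d d .] }  — reduce
  I12: { [Y → A / .] }  — reduce
  I13: { [A → c A y .] }  — reduce

No state contains both a complete item and a shift item.

Answer: No shift-reduce conflicts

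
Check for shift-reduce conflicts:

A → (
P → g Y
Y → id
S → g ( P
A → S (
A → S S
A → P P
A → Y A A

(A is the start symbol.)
No shift-reduce conflicts

Augment with A' → A and build the canonical LR(0) collection (I0 = CLOSURE({[A' → . A]}), then GOTO on every symbol after a dot until no new states appear). It has 18 states:
  I0: { [A → . (], [A → . P P], [A → . S (], [A → . S S], [A → . Y A A], [A' → . A], [P → . g Y], [S → . g ( P], [Y → . id] }  — shift
  I1: { [A → ( .] }  — reduce
  I2: { [A' → A .] }  — accept
  I3: { [A → P . P], [P → . g Y] }  — shift
  I4: { [A → S . (], [A → S . S], [S → . g ( P] }  — shift
  I5: { [A → . (], [A → . P P], [A → . S (], [A → . S S], [A → . Y A A], [A → Y . A A], [P → . g Y], [S → . g ( P], [Y → . id] }  — shift
  I6: { [P → g . Y], [S → g . ( P], [Y → . id] }  — shift
  I7: { [Y → id .] }  — reduce
  I8: { [P → . g Y], [S → g ( . P] }  — shift
  I9: { [P → g Y .] }  — reduce
  I10: { [S → g ( P .] }  — reduce
  I11: { [P → g . Y], [Y → . id] }  — shift
  I12: { [A → . (], [A → . P P], [A → . S (], [A → . S S], [A → . Y A A], [A → Y A . A], [P → . g Y], [S → . g ( P], [Y → . id] }  — shift
  I13: { [A → Y A A .] }  — reduce
  I14: { [A → S ( .] }  — reduce
  I15: { [A → S S .] }  — reduce
  I16: { [S → g . ( P] }  — shift
  I17: { [A → P P .] }  — reduce

No state contains both a complete item and a shift item.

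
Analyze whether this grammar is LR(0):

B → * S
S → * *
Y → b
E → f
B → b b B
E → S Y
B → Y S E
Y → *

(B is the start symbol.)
No. Shift-reduce conflict between [Y → * .] and [S → . * *]

A grammar is LR(0) if no state in the canonical LR(0) collection has:
  - both a shift item (dot before a terminal) and a complete item (shift-reduce conflict), or
  - two or more complete items (reduce-reduce conflict; the accept item [B' → B .] counts as a complete item here).

Augment with B' → B and build the canonical LR(0) collection (I0 = CLOSURE({[B' → . B]}), then GOTO on every symbol after a dot until no new states appear). It has 17 states:
  I0: { [B → . * S], [B → . Y S E], [B → . b b B], [B' → . B], [Y → . *], [Y → . b] }  — shift
  I1: { [B → * . S], [S → . * *], [Y → * .] }  — shift, reduce
  I2: { [B' → B .] }  — accept
  I3: { [B → Y . S E], [S → . * *] }  — shift
  I4: { [B → b . b B], [Y → b .] }  — shift, reduce
  I5: { [B → . * S], [B → . Y S E], [B → . b b B], [B → b b . B], [Y → . *], [Y → . b] }  — shift
  I6: { [B → b b B .] }  — reduce
  I7: { [S → * . *] }  — shift
  I8: { [B → Y S . E], [E → . S Y], [E → . f], [S → . * *] }  — shift
  I9: { [B → Y S E .] }  — reduce
  I10: { [E → S . Y], [Y → . *], [Y → . b] }  — shift
  I11: { [E → f .] }  — reduce
  I12: { [Y → * .] }  — reduce
  I13: { [E → S Y .] }  — reduce
  I14: { [Y → b .] }  — reduce
  I15: { [S → * * .] }  — reduce
  I16: { [B → * S .] }  — reduce

Conflict in state I1:
  Shift-reduce conflict between [Y → * .] and [S → . * *]
So the grammar is NOT LR(0).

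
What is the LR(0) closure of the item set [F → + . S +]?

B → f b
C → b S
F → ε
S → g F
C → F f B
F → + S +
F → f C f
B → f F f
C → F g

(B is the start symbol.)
To compute CLOSURE, for each item [A → α.Bβ] where B is a non-terminal, add [B → .γ] for all productions B → γ; repeat for the newly added items until nothing changes.

Start with: [F → + . S +]
  [F → + . S +] has the dot before S: add [S → . g F]
No further items can be added.

CLOSURE = { [F → + . S +], [S → . g F] }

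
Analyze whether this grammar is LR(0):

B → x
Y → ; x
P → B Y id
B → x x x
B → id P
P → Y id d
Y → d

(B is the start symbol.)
A grammar is LR(0) if no state in the canonical LR(0) collection has:
  - both a shift item (dot before a terminal) and a complete item (shift-reduce conflict), or
  - two or more complete items (reduce-reduce conflict; the accept item [B' → B .] counts as a complete item here).

Augment with B' → B and build the canonical LR(0) collection (I0 = CLOSURE({[B' → . B]}), then GOTO on every symbol after a dot until no new states appear). It has 16 states:
  I0: { [B → . id P], [B → . x x x], [B → . x], [B' → . B] }  — shift
  I1: { [B' → B .] }  — accept
  I2: { [B → . id P], [B → . x x x], [B → . x], [B → id . P], [P → . B Y id], [P → . Y id d], [Y → . ; x], [Y → . d] }  — shift
  I3: { [B → x . x x], [B → x .] }  — shift, reduce
  I4: { [B → x x . x] }  — shift
  I5: { [B → x x x .] }  — reduce
  I6: { [Y → ; . x] }  — shift
  I7: { [P → B . Y id], [Y → . ; x], [Y → . d] }  — shift
  I8: { [B → id P .] }  — reduce
  I9: { [P → Y . id d] }  — shift
  I10: { [Y → d .] }  — reduce
  I11: { [P → Y id . d] }  — shift
  I12: { [P → Y id d .] }  — reduce
  I13: { [P → B Y . id] }  — shift
  I14: { [P → B Y id .] }  — reduce
  I15: { [Y → ; x .] }  — reduce

Conflict in state I3:
  Shift-reduce conflict between [B → x .] and [B → x . x x]
So the grammar is NOT LR(0).

Answer: No. Shift-reduce conflict between [B → x .] and [B → x . x x]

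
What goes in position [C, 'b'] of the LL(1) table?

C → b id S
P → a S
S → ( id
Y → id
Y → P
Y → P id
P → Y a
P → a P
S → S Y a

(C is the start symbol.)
To find M[C, 'b'], we find productions for C where 'b' is in the predict set (PREDICT(N → α) = (FIRST(α) \ {ε}) ∪ (FOLLOW(N) if α ⇒* ε)).

C → b id S: PREDICT = { 'b' }
  'b' is in predict set, so this production goes in M[C, 'b']

M[C, 'b'] = C → b id S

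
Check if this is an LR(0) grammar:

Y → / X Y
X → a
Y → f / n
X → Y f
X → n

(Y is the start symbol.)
Yes, the grammar is LR(0)

Augment with Y' → Y and build the canonical LR(0) collection (I0 = CLOSURE({[Y' → . Y]}), then GOTO on every symbol after a dot until no new states appear). It has 12 states:
  I0: { [Y → . / X Y], [Y → . f / n], [Y' → . Y] }  — shift
  I1: { [X → . Y f], [X → . a], [X → . n], [Y → . / X Y], [Y → . f / n], [Y → / . X Y] }  — shift
  I2: { [Y' → Y .] }  — accept
  I3: { [Y → f . / n] }  — shift
  I4: { [Y → f / . n] }  — shift
  I5: { [Y → f / n .] }  — reduce
  I6: { [Y → . / X Y], [Y → . f / n], [Y → / X . Y] }  — shift
  I7: { [X → Y . f] }  — shift
  I8: { [X → a .] }  — reduce
  I9: { [X → n .] }  — reduce
  I10: { [X → Y f .] }  — reduce
  I11: { [Y → / X Y .] }  — reduce

Every state is either a pure shift/goto state or contains exactly one complete item and nothing to shift — no conflicts. The grammar is LR(0).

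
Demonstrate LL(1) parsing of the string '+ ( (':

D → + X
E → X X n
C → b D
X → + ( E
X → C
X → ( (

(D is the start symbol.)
Stack is shown with the top on the left.

Stack  Input    Action
----------------------
D $    + ( ( $  output D → + X
+ X $  + ( ( $  match '+'
X $    ( ( $    output X → ( (
( ( $  ( ( $    match '('
( $    ( $      match '('
$      $        accept

The string is accepted.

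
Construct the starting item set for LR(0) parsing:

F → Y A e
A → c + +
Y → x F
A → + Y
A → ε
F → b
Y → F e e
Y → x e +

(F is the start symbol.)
{ [F → . Y A e], [F → . b], [F' → . F], [Y → . F e e], [Y → . x F], [Y → . x e +] }

First, augment the grammar with F' → F
I₀ = CLOSURE({ [F' → . F] }):
  [F' → . F] has the dot before F: add [F → . Y A e], [F → . b]
  [F → . Y A e] has the dot before Y: add [Y → . x F], [Y → . F e e], [Y → . x e +]
No further items can be added.

I₀ = { [F → . Y A e], [F → . b], [F' → . F], [Y → . F e e], [Y → . x F], [Y → . x e +] }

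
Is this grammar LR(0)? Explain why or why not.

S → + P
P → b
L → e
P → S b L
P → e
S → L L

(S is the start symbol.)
No. Reduce-reduce conflict: [L → e .] and [P → e .]

Augment with S' → S and build the canonical LR(0) collection (I0 = CLOSURE({[S' → . S]}), then GOTO on every symbol after a dot until no new states appear). It has 12 states:
  I0: { [L → . e], [S → . + P], [S → . L L], [S' → . S] }  — shift
  I1: { [L → . e], [P → . S b L], [P → . b], [P → . e], [S → + . P], [S → . + P], [S → . L L] }  — shift
  I2: { [L → . e], [S → L . L] }  — shift
  I3: { [S' → S .] }  — accept
  I4: { [L → e .] }  — reduce
  I5: { [S → L L .] }  — reduce
  I6: { [S → + P .] }  — reduce
  I7: { [P → S . b L] }  — shift
  I8: { [P → b .] }  — reduce
  I9: { [L → e .], [P → e .] }  — 2 reduces
  I10: { [L → . e], [P → S b . L] }  — shift
  I11: { [P → S b L .] }  — reduce

Conflict in state I9:
  Reduce-reduce conflict: [L → e .] and [P → e .]
So the grammar is NOT LR(0).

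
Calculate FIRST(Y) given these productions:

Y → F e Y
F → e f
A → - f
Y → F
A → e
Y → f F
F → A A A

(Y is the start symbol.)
FIRST sets of the other non-terminals involved (by the same procedure, iterated to a fixed point):
  FIRST(F) = { '-', 'e' }

From Y → F e Y:
  - F is a non-terminal: add FIRST(F) \ {ε} = { '-', 'e' }
    F is not nullable, so stop
From Y → F:
  - F is a non-terminal: add FIRST(F) \ {ε} = { '-', 'e' }
    F is not nullable, so stop
From Y → f F:
  - f is a terminal: add 'f' and stop

Collecting: FIRST(Y) = { '-', 'e', 'f' }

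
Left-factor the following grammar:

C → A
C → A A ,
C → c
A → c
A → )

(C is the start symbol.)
C → A C'
C' → ε
C' → A ,
C → c
A → c
A → )

Left-factoring transforms A → αβ₁ | αβ₂ into A → αA' and A' → β₁ | β₂
(α is the longest common prefix among the alternatives). Repeat until
no nonterminal has two alternatives with a common prefix.

Round 1: C has alternatives sharing prefix 'A'. Introduce C': C → A C'
  Add: C' → ε
  Add: C' → A ,

No remaining common prefixes — done.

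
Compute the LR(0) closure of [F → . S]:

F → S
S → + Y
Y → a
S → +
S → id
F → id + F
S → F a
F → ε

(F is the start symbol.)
{ [F → . S], [F → . id + F], [F → .], [S → . + Y], [S → . +], [S → . F a], [S → . id] }

To compute CLOSURE, for each item [A → α.Bβ] where B is a non-terminal, add [B → .γ] for all productions B → γ; repeat for the newly added items until nothing changes.

Start with: [F → . S]
  [F → . S] has the dot before S: add [S → . + Y], [S → . +], [S → . id], [S → . F a]
  [S → . F a] has the dot before F: add [F → . id + F], [F → .]
No further items can be added.

CLOSURE = { [F → . S], [F → . id + F], [F → .], [S → . + Y], [S → . +], [S → . F a], [S → . id] }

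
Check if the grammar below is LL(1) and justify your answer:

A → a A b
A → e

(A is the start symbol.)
For A:
  PREDICT(A → a A b) = { 'a' }
  PREDICT(A → e) = { 'e' }

All predict sets are disjoint. The grammar IS LL(1).

Answer: Yes, the grammar is LL(1).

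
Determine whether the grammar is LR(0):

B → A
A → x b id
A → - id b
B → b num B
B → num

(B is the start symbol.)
Augment with B' → B and build the canonical LR(0) collection (I0 = CLOSURE({[B' → . B]}), then GOTO on every symbol after a dot until no new states appear). It has 13 states:
  I0: { [A → . - id b], [A → . x b id], [B → . A], [B → . b num B], [B → . num], [B' → . B] }  — shift
  I1: { [A → - . id b] }  — shift
  I2: { [B → A .] }  — reduce
  I3: { [B' → B .] }  — accept
  I4: { [B → b . num B] }  — shift
  I5: { [B → num .] }  — reduce
  I6: { [A → x . b id] }  — shift
  I7: { [A → x b . id] }  — shift
  I8: { [A → x b id .] }  — reduce
  I9: { [A → . - id b], [A → . x b id], [B → . A], [B → . b num B], [B → . num], [B → b num . B] }  — shift
  I10: { [B → b num B .] }  — reduce
  I11: { [A → - id . b] }  — shift
  I12: { [A → - id b .] }  — reduce

Every state is either a pure shift/goto state or contains exactly one complete item and nothing to shift — no conflicts. The grammar is LR(0).

Answer: Yes, the grammar is LR(0)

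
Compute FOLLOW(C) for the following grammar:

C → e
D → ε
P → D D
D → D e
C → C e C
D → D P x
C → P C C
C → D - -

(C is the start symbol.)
C is the start symbol, so $ ∈ FOLLOW(C).
In C → C e C: C is followed by e C, add FIRST(e C) \ {ε} = { 'e' }
In C → C e C: C is at the end; this adds FOLLOW(C) to itself — nothing new
In C → P C C: C is followed by C, add FIRST(C) \ {ε} = { '-', 'e', 'x' }
In C → P C C: C is at the end; this adds FOLLOW(C) to itself — nothing new

Taking the union: FOLLOW(C) = { $, '-', 'e', 'x' }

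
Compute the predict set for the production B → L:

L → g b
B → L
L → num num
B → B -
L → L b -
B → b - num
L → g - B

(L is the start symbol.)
{ 'g', 'num' }

PREDICT(B → L) = (FIRST(RHS) \ {ε}) ∪ (FOLLOW(B) if ε ∈ FIRST(RHS), i.e. RHS ⇒* ε)
FIRST(L) = { 'g', 'num' }
FIRST(L) = { 'g', 'num' }
ε ∉ FIRST(L), so FOLLOW(B) is not added.
PREDICT(B → L) = { 'g', 'num' }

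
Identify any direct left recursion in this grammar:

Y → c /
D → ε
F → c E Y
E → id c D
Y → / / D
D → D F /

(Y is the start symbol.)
Yes, D is left-recursive

Direct left recursion occurs when N → N α for some non-terminal N (the right-hand side begins with the left-hand side itself).

Y → c /: starts with c
D → ε: starts with ε
F → c E Y: starts with c
E → id c D: starts with id
Y → / / D: starts with '/'
D → D F /: LEFT RECURSIVE (starts with D)

The grammar has direct left recursion on: D.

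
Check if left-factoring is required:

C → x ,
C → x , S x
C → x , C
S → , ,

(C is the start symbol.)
Yes, C has productions with common prefix 'x ,'

Left-factoring is needed when two productions for the same non-terminal
share a common prefix on the right-hand side.

Productions for C:
  C → x ,
  C → x , S x
  C → x , C

Found common prefix 'x ,' in productions for C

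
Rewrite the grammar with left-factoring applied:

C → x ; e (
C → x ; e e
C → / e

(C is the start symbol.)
C → x ; e C'
C' → (
C' → e
C → / e

Left-factoring transforms A → αβ₁ | αβ₂ into A → αA' and A' → β₁ | β₂
(α is the longest common prefix among the alternatives). Repeat until
no nonterminal has two alternatives with a common prefix.

Round 1: C has alternatives sharing prefix 'x ; e'. Introduce C': C → x ; e C'
  Add: C' → (
  Add: C' → e

No remaining common prefixes — done.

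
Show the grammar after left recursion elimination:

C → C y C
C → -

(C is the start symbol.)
C → - C'
C' → y C C'
C' → ε

C is directly left-recursive. The standard transformation for
  A → A α₁ | ... | A α_m | β₁ | ... | β_n
is
  A  → β₁ A' | ... | β_n A'
  A' → α₁ A' | ... | α_m A' | ε

C → - becomes C → - C'
C → C y C becomes C' → y C C'
Add C' → ε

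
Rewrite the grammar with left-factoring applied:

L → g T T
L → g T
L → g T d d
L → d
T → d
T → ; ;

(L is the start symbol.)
Left-factoring transforms A → αβ₁ | αβ₂ into A → αA' and A' → β₁ | β₂
(α is the longest common prefix among the alternatives). Repeat until
no nonterminal has two alternatives with a common prefix.

Round 1: L has alternatives sharing prefix 'g T'. Introduce L': L → g T L'
  Add: L' → T
  Add: L' → ε
  Add: L' → d d

No remaining common prefixes — done.

Resulting grammar:
L → g T L'
L' → T
L' → ε
L' → d d
L → d
T → d
T → ; ;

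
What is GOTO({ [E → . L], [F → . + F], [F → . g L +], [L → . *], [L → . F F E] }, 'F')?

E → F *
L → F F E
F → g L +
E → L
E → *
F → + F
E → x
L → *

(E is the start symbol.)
GOTO(I, 'F') = CLOSURE({ [A → αX.β] : [A → α.Xβ] ∈ I, X = 'F' })

Items with dot before 'F', with the dot advanced:
  [L → . F F E] → [L → F . F E]
Closure of the advanced items:
  [L → F . F E] has the dot before F: add [F → . g L +], [F → . + F]

GOTO = { [F → . + F], [F → . g L +], [L → F . F E] }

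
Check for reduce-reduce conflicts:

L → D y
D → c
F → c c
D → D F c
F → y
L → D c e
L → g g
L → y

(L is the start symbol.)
A reduce-reduce conflict occurs when an LR(0) state has two complete items [A → α .] and [B → β .] — both call for a reduction, and with no lookahead the parser cannot choose between them.

Augment with L' → L and build the canonical LR(0) collection (I0 = CLOSURE({[L' → . L]}), then GOTO on every symbol after a dot until no new states appear). It has 13 states:
  I0: { [D → . D F c], [D → . c], [L → . D c e], [L → . D y], [L → . g g], [L → . y], [L' → . L] }  — shift
  I1: { [D → D . F c], [F → . c c], [F → . y], [L → D . c e], [L → D . y] }  — shift
  I2: { [L' → L .] }  — accept
  I3: { [D → c .] }  — reduce
  I4: { [L → g . g] }  — shift
  I5: { [L → y .] }  — reduce
  I6: { [L → g g .] }  — reduce
  I7: { [D → D F . c] }  — shift
  I8: { [F → c . c], [L → D c . e] }  — shift
  I9: { [F → y .], [L → D y .] }  — 2 reduces
  I10: { [F → c c .] }  — reduce
  I11: { [L → D c e .] }  — reduce
  I12: { [D → D F c .] }  — reduce

I9 contains complete items [F → y .], [L → D y .] — reduce-reduce conflict.

Answer: Yes — I9: [F → y .] vs [L → D y .]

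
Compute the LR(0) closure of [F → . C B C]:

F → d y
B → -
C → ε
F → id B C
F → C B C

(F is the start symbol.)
{ [C → .], [F → . C B C] }

To compute CLOSURE, for each item [A → α.Bβ] where B is a non-terminal, add [B → .γ] for all productions B → γ; repeat for the newly added items until nothing changes.

Start with: [F → . C B C]
  [F → . C B C] has the dot before C: add [C → .]
No further items can be added.

CLOSURE = { [C → .], [F → . C B C] }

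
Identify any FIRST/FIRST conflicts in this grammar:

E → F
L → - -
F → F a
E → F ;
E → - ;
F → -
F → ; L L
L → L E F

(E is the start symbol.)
A FIRST/FIRST conflict occurs when two productions N → α and N → β for the same non-terminal have FIRST(α) ∩ FIRST(β) ≠ ∅ (with ε ∈ FIRST of a nullable right-hand side, so two nullable alternatives also conflict).

FIRST sets of the non-terminals at (or reachable through a nullable prefix from) the front of some alternative:
  FIRST(F) = { '-', ';' }
  FIRST(L) = { '-' }

Productions for E:
  E → F: FIRST = { '-', ';' }
  E → F ;: FIRST = { '-', ';' }
  E → - ;: FIRST = { '-' }
Productions for L:
  L → - -: FIRST = { '-' }
  L → L E F: FIRST = { '-' }
Productions for F:
  F → F a: FIRST = { '-', ';' }
  F → -: FIRST = { '-' }
  F → ; L L: FIRST = { ';' }

Conflict for E: E → F and E → F ;
  Overlap: { '-', ';' }
Conflict for E: E → F and E → - ;
  Overlap: { '-' }
Conflict for E: E → F ; and E → - ;
  Overlap: { '-' }
Conflict for L: L → - - and L → L E F
  Overlap: { '-' }
Conflict for F: F → F a and F → -
  Overlap: { '-' }
Conflict for F: F → F a and F → ; L L
  Overlap: { ';' }

Answer: Yes. E → F / E → F ';' on { '-', ';' }; E → F / E → '-' ';' on { '-' }; E → F ';' / E → '-' ';' on { '-' }; L → '-' '-' / L → L E F on { '-' }; F → F a / F → '-' on { '-' }; F → F a / F → ';' L L on { ';' }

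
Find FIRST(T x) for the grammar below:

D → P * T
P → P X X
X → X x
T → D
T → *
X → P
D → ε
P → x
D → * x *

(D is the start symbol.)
FIRST sets of the non-terminals involved (from the grammar, by fixed-point iteration):
  FIRST(T) = { '*', 'x', ε }

To compute FIRST(T x), process the symbols left to right:
Symbol T is a non-terminal. Add FIRST(T) \ {ε} = { '*', 'x' }
T is nullable (ε ∈ FIRST(T)), continue to the next symbol.
Symbol x is a terminal. Add 'x' and stop.
FIRST(T x) = { '*', 'x' }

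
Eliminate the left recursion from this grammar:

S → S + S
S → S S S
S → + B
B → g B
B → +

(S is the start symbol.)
S → + B S'
S' → + S S'
S' → S S S'
S' → ε
B → g B
B → +

S is directly left-recursive. The standard transformation for
  A → A α₁ | ... | A α_m | β₁ | ... | β_n
is
  A  → β₁ A' | ... | β_n A'
  A' → α₁ A' | ... | α_m A' | ε

S → + B becomes S → + B S'
S → S + S becomes S' → + S S'
S → S S S becomes S' → S S S'
Add S' → ε

Productions for other non-terminals are unchanged:
  B → g B
  B → +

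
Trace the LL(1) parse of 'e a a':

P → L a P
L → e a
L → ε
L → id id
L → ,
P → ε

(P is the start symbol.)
LL(1) parsing maintains a stack (initially the start symbol over $) and the input. At each step: if the stack top is a terminal, match it against the current input token; if it is a non-terminal N, replace it with the RHS of M[N, lookahead] (the unique production whose predict set contains the lookahead).

Stack is shown with the top on the left.

Stack      Input    Action
--------------------------
P $        e a a $  output P → L a P
L a P $    e a a $  output L → e a
e a a P $  e a a $  match 'e'
a a P $    a a $    match 'a'
a P $      a $      match 'a'
P $        $        output P → ε
$          $        accept

The string is accepted.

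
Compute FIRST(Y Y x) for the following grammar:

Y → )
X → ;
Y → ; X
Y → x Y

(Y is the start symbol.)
FIRST sets of the non-terminals involved (from the grammar, by fixed-point iteration):
  FIRST(Y) = { ')', ';', 'x' }

To compute FIRST(Y Y x), process the symbols left to right:
Symbol Y is a non-terminal. Add FIRST(Y) \ {ε} = { ')', ';', 'x' }
Y is not nullable (ε ∉ FIRST(Y)), so stop here.
FIRST(Y Y x) = { ')', ';', 'x' }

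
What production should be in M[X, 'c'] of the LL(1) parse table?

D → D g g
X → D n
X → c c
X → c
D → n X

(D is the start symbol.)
To find M[X, 'c'], we find productions for X where 'c' is in the predict set (PREDICT(N → α) = (FIRST(α) \ {ε}) ∪ (FOLLOW(N) if α ⇒* ε)).

Relevant sets:
  FIRST(D) = { 'n' }

X → D n: PREDICT = { 'n' }
X → c c: PREDICT = { 'c' }
  'c' is in predict set, so this production goes in M[X, 'c']
X → c: PREDICT = { 'c' }
  'c' is in predict set, so this production goes in M[X, 'c']

M[X, 'c'] = X → c c, X → c  (a multiply-defined cell — the grammar is not LL(1))

Answer: X → c c, X → c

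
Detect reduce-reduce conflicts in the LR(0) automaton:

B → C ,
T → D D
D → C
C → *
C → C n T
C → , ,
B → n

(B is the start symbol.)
No reduce-reduce conflicts

Augment with B' → B and build the canonical LR(0) collection (I0 = CLOSURE({[B' → . B]}), then GOTO on every symbol after a dot until no new states appear). It has 13 states:
  I0: { [B → . C ,], [B → . n], [B' → . B], [C → . *], [C → . , ,], [C → . C n T] }  — shift
  I1: { [C → * .] }  — reduce
  I2: { [C → , . ,] }  — shift
  I3: { [B' → B .] }  — accept
  I4: { [B → C . ,], [C → C . n T] }  — shift
  I5: { [B → n .] }  — reduce
  I6: { [B → C , .] }  — reduce
  I7: { [C → . *], [C → . , ,], [C → . C n T], [C → C n . T], [D → . C], [T → . D D] }  — shift
  I8: { [C → C . n T], [D → C .] }  — shift, reduce
  I9: { [C → . *], [C → . , ,], [C → . C n T], [D → . C], [T → D . D] }  — shift
  I10: { [C → C n T .] }  — reduce
  I11: { [T → D D .] }  — reduce
  I12: { [C → , , .] }  — reduce

No state contains more than one complete item.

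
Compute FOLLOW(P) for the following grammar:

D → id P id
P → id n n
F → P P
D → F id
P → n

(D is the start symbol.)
{ 'id', 'n' }

To compute FOLLOW(P), find every occurrence of P on a right-hand side N → α P β: add FIRST(β) \ {ε}, and if β is empty or nullable also add FOLLOW(N). Iterate to a fixed point.

In D → id P id: P is followed by id, add FIRST(id) \ {ε} = { 'id' }
In F → P P: P is followed by P, add FIRST(P) \ {ε} = { 'id', 'n' }
In F → P P: P is at the end, add FOLLOW(F)

The FOLLOW sets referred to above (computed the same way, to a fixed point):
  FOLLOW(F) = { 'id' }

Taking the union: FOLLOW(P) = { 'id', 'n' }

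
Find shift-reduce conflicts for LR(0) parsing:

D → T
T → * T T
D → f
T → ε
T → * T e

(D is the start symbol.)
A shift-reduce conflict occurs when an LR(0) state has both:
  - a complete (reduce) item [A → α .] (dot at the end), and
  - a shift item [B → β . c γ] (dot before a terminal).

Augment with D' → D and build the canonical LR(0) collection (I0 = CLOSURE({[D' → . D]}), then GOTO on every symbol after a dot until no new states appear). It has 8 states:
  I0: { [D → . T], [D → . f], [D' → . D], [T → . * T T], [T → . * T e], [T → .] }  — shift, reduce
  I1: { [T → * . T T], [T → * . T e], [T → . * T T], [T → . * T e], [T → .] }  — shift, reduce
  I2: { [D' → D .] }  — accept
  I3: { [D → T .] }  — reduce
  I4: { [D → f .] }  — reduce
  I5: { [T → * T . T], [T → * T . e], [T → . * T T], [T → . * T e], [T → .] }  — shift, reduce
  I6: { [T → * T T .] }  — reduce
  I7: { [T → * T e .] }  — reduce

I0 contains reduce item [T → .] and shift items [D → . f], [T → . * T T], [T → . * T e] — shift-reduce conflict.
I1 contains reduce item [T → .] and shift items [T → . * T T], [T → . * T e] — shift-reduce conflict.
I5 contains reduce item [T → .] and shift items [T → . * T T], [T → . * T e], [T → * T . e] — shift-reduce conflict.

Answer: Yes — I0: [T → .] vs [D → . f]; I1: [T → .] vs [T → . * T T]; I5: [T → .] vs [T → . * T T]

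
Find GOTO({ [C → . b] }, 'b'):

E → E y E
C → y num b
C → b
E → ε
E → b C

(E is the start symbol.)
{ [C → b .] }

GOTO(I, 'b') = CLOSURE({ [A → αX.β] : [A → α.Xβ] ∈ I, X = 'b' })

Items with dot before 'b', with the dot advanced:
  [C → . b] → [C → b .]
Closure adds nothing (no advanced item has the dot before a non-terminal).

GOTO = { [C → b .] }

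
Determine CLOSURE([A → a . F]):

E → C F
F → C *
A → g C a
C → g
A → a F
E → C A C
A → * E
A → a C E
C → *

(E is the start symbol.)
{ [A → a . F], [C → . *], [C → . g], [F → . C *] }

Start with: [A → a . F]
  [A → a . F] has the dot before F: add [F → . C *]
  [F → . C *] has the dot before C: add [C → . g], [C → . *]
No further items can be added.

CLOSURE = { [A → a . F], [C → . *], [C → . g], [F → . C *] }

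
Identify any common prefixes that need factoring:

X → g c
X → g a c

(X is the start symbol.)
Left-factoring is needed when two productions for the same non-terminal
share a common prefix on the right-hand side.

Productions for X:
  X → g c
  X → g a c

Found common prefix 'g' in productions for X

Answer: Yes, X has productions with common prefix 'g'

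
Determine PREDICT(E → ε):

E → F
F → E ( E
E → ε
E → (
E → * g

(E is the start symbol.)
PREDICT(E → ε) = (FIRST(RHS) \ {ε}) ∪ (FOLLOW(E) if ε ∈ FIRST(RHS), i.e. RHS ⇒* ε)
The right-hand side is ε (FIRST(ε) = { ε }), so the predict set is FOLLOW(E) = { $, '(' }
PREDICT(E → ε) = { $, '(' }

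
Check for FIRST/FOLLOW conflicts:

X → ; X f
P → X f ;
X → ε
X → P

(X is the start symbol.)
Yes. X → P with FOLLOW(X) on { 'f' }

A FIRST/FOLLOW conflict occurs when a non-terminal N has a nullable alternative N → β (β ⇒* ε) and another alternative N → α with FIRST(α) ∩ FOLLOW(N) ≠ ∅: on such a lookahead the parser cannot decide between expanding α and letting N vanish via β.

Nullable non-terminals: X.
FIRST sets used below: FIRST(P) = { ';', 'f' }

X: nullable alternative(s) X → ε; FOLLOW(X) = { $, 'f' }
  X → ; X f: FIRST \ {ε} = { ';' } — disjoint from FOLLOW(X)
  X → ε: FIRST \ {ε} = { } — this is the only nullable alternative, skip
  X → P: FIRST \ {ε} = { ';', 'f' } — overlaps FOLLOW(X) on { 'f' }: CONFLICT

P has no nullable alternative, so no FIRST/FOLLOW check is needed there.

So the grammar has 1 FIRST/FOLLOW conflict (marked CONFLICT above).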